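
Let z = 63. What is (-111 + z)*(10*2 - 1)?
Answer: -912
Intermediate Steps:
(-111 + z)*(10*2 - 1) = (-111 + 63)*(10*2 - 1) = -48*(20 - 1) = -48*19 = -912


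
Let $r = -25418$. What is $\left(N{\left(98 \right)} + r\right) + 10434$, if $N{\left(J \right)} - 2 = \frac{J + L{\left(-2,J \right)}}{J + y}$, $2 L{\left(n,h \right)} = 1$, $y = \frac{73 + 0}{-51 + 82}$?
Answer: $- \frac{93211897}{6222} \approx -14981.0$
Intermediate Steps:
$y = \frac{73}{31} \approx 2.3548$
$L{\left(n,h \right)} = \frac{1}{2}$ ($L{\left(n,h \right)} = \frac{1}{2} \cdot 1 = \frac{1}{2}$)
$N{\left(J \right)} = 2 + \frac{\frac{1}{2} + J}{\frac{73}{31} + J}$ ($N{\left(J \right)} = 2 + \frac{J + \frac{1}{2}}{J + \frac{73}{31}} = 2 + \frac{\frac{1}{2} + J}{\frac{73}{31} + J}$)
$\left(N{\left(98 \right)} + r\right) + 10434 = \left(\frac{323 + 186 \cdot 98}{2 \left(73 + 31 \cdot 98\right)} - 25418\right) + 10434 = \left(\frac{323 + 18228}{2 \left(73 + 3038\right)} - 25418\right) + 10434 = \left(\frac{1}{2} \cdot \frac{1}{3111} \cdot 18551 - 25418\right) + 10434 = \left(\frac{18551}{6222} - 25418\right) + 10434 = - \frac{158132245}{6222} + 10434 = - \frac{93211897}{6222}$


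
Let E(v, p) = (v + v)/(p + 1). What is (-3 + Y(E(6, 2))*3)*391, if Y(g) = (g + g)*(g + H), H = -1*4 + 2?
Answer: 17595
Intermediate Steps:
H = -2 (H = -4 + 2 = -2)
E(v, p) = 2*v/(1 + p) (E(v, p) = (2*v)/(1 + p) = 2*v/(1 + p))
Y(g) = 2*g*(-2 + g) (Y(g) = (g + g)*(g - 2) = (2*g)*(-2 + g) = 2*g*(-2 + g))
(-3 + Y(E(6, 2))*3)*391 = (-3 + (2*(2*6/(1 + 2))*(-2 + 2*6/(1 + 2)))*3)*391 = (-3 + (2*(2*6/3)*(-2 + 2*6/3))*3)*391 = (-3 + (2*(2*6*(⅓))*(-2 + 2*6*(⅓)))*3)*391 = (-3 + (2*4*(-2 + 4))*3)*391 = (-3 + (2*4*2)*3)*391 = (-3 + 16*3)*391 = (-3 + 48)*391 = 45*391 = 17595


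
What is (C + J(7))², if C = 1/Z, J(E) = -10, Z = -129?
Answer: 1666681/16641 ≈ 100.16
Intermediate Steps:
C = -1/129 (C = 1/(-129) = -1/129 ≈ -0.0077519)
(C + J(7))² = (-1/129 - 10)² = (-1291/129)² = 1666681/16641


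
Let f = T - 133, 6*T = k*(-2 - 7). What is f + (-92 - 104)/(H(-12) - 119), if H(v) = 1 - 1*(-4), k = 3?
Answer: -15479/114 ≈ -135.78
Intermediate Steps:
H(v) = 5 (H(v) = 1 + 4 = 5)
T = -9/2 (T = (3*(-2 - 7))/6 = (3*(-9))/6 = (⅙)*(-27) = -9/2 ≈ -4.5000)
f = -275/2 (f = -9/2 - 133 = -275/2 ≈ -137.50)
f + (-92 - 104)/(H(-12) - 119) = -275/2 + (-92 - 104)/(5 - 119) = -275/2 - 196/(-114) = -275/2 - 196*(-1/114) = -275/2 + 98/57 = -15479/114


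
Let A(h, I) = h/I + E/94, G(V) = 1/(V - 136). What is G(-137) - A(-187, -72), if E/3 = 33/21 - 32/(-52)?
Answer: -63263/23688 ≈ -2.6707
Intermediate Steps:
G(V) = 1/(-136 + V)
E = 597/91 (E = 3*(33/21 - 32/(-52)) = 3*(33*(1/21) - 32*(-1/52)) = 3*(11/7 + 8/13) = 3*(199/91) = 597/91 ≈ 6.5604)
A(h, I) = 597/8554 + h/I (A(h, I) = h/I + (597/91)/94 = h/I + (597/91)*(1/94) = h/I + 597/8554 = 597/8554 + h/I)
G(-137) - A(-187, -72) = 1/(-136 - 137) - (597/8554 - 187/(-72)) = 1/(-273) - (597/8554 - 187*(-1/72)) = -1/273 - (597/8554 + 187/72) = -1/273 - 1*821291/307944 = -1/273 - 821291/307944 = -63263/23688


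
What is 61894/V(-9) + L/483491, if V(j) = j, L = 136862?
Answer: -29923960196/4351419 ≈ -6876.8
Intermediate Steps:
61894/V(-9) + L/483491 = 61894/(-9) + 136862/483491 = 61894*(-⅑) + 136862*(1/483491) = -61894/9 + 136862/483491 = -29923960196/4351419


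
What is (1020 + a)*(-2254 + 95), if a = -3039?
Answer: 4359021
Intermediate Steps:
(1020 + a)*(-2254 + 95) = (1020 - 3039)*(-2254 + 95) = -2019*(-2159) = 4359021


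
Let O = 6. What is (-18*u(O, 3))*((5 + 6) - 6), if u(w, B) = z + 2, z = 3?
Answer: -450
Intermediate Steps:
u(w, B) = 5 (u(w, B) = 3 + 2 = 5)
(-18*u(O, 3))*((5 + 6) - 6) = (-18*5)*((5 + 6) - 6) = -90*(11 - 6) = -90*5 = -450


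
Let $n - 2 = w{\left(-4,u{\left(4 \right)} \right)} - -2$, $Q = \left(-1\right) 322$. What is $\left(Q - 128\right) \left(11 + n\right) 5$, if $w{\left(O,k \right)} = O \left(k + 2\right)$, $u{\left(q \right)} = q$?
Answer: $20250$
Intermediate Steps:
$w{\left(O,k \right)} = O \left(2 + k\right)$
$Q = -322$
$n = -20$ ($n = 2 - \left(-2 + 4 \left(2 + 4\right)\right) = 2 + \left(\left(-4\right) 6 + 2\right) = 2 + \left(-24 + 2\right) = 2 - 22 = -20$)
$\left(Q - 128\right) \left(11 + n\right) 5 = \left(-322 - 128\right) \left(11 - 20\right) 5 = - 450 \left(\left(-9\right) 5\right) = \left(-450\right) \left(-45\right) = 20250$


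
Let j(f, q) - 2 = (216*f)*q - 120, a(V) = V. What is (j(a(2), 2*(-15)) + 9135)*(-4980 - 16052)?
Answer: 82929176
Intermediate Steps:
j(f, q) = -118 + 216*f*q (j(f, q) = 2 + ((216*f)*q - 120) = 2 + (216*f*q - 120) = 2 + (-120 + 216*f*q) = -118 + 216*f*q)
(j(a(2), 2*(-15)) + 9135)*(-4980 - 16052) = ((-118 + 216*2*(2*(-15))) + 9135)*(-4980 - 16052) = ((-118 + 216*2*(-30)) + 9135)*(-21032) = ((-118 - 12960) + 9135)*(-21032) = (-13078 + 9135)*(-21032) = -3943*(-21032) = 82929176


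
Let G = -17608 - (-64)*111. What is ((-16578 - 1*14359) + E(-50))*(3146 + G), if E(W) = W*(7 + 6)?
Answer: 232417146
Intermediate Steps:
E(W) = 13*W (E(W) = W*13 = 13*W)
G = -10504 (G = -17608 - 1*(-7104) = -17608 + 7104 = -10504)
((-16578 - 1*14359) + E(-50))*(3146 + G) = ((-16578 - 1*14359) + 13*(-50))*(3146 - 10504) = ((-16578 - 14359) - 650)*(-7358) = (-30937 - 650)*(-7358) = -31587*(-7358) = 232417146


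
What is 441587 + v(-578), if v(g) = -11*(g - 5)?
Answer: 448000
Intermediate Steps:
v(g) = 55 - 11*g (v(g) = -11*(-5 + g) = 55 - 11*g)
441587 + v(-578) = 441587 + (55 - 11*(-578)) = 441587 + (55 + 6358) = 441587 + 6413 = 448000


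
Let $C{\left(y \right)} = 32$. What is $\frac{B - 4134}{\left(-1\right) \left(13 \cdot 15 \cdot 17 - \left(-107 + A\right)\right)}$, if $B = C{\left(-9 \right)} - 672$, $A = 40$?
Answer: $\frac{2387}{1691} \approx 1.4116$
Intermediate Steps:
$B = -640$ ($B = 32 - 672 = -640$)
$\frac{B - 4134}{\left(-1\right) \left(13 \cdot 15 \cdot 17 - \left(-107 + A\right)\right)} = \frac{-640 - 4134}{\left(-1\right) \left(13 \cdot 15 \cdot 17 + \left(107 - 40\right)\right)} = - \frac{4774}{\left(-1\right) \left(195 \cdot 17 + \left(107 - 40\right)\right)} = - \frac{4774}{\left(-1\right) \left(3315 + 67\right)} = - \frac{4774}{\left(-1\right) 3382} = - \frac{4774}{-3382} = \left(-4774\right) \left(- \frac{1}{3382}\right) = \frac{2387}{1691}$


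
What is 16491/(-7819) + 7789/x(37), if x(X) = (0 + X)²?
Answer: 38326012/10704211 ≈ 3.5805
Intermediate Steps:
x(X) = X²
16491/(-7819) + 7789/x(37) = 16491/(-7819) + 7789/(37²) = 16491*(-1/7819) + 7789/1369 = -16491/7819 + 7789*(1/1369) = -16491/7819 + 7789/1369 = 38326012/10704211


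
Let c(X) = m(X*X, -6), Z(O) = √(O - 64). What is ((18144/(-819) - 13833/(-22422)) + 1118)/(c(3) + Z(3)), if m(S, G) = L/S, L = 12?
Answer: 639207282/27448265 - 958810923*I*√61/54896530 ≈ 23.288 - 136.41*I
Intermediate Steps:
m(S, G) = 12/S
Z(O) = √(-64 + O)
c(X) = 12/X² (c(X) = 12/((X*X)) = 12/(X²) = 12/X²)
((18144/(-819) - 13833/(-22422)) + 1118)/(c(3) + Z(3)) = ((18144/(-819) - 13833/(-22422)) + 1118)/(12/3² + √(-64 + 3)) = ((18144*(-1/819) - 13833*(-1/22422)) + 1118)/(12*(⅑) + √(-61)) = ((-288/13 + 4611/7474) + 1118)/(4/3 + I*√61) = (-2092569/97162 + 1118)/(4/3 + I*√61) = 106534547/(97162*(4/3 + I*√61))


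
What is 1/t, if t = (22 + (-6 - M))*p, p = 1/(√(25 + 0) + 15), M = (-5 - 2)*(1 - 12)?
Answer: -20/61 ≈ -0.32787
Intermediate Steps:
M = 77 (M = -7*(-11) = 77)
p = 1/20 (p = 1/(√25 + 15) = 1/(5 + 15) = 1/20 ≈ 0.050000)
t = -61/20 (t = (22 + (-6 - 1*77))*(1/20) = (22 + (-6 - 77))*(1/20) = (22 - 83)*(1/20) = -61*1/20 = -61/20 ≈ -3.0500)
1/t = 1/(-61/20) = -20/61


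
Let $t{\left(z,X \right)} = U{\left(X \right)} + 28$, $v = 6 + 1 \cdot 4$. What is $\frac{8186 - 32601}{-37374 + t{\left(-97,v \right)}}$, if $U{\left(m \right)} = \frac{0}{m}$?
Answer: $\frac{24415}{37346} \approx 0.65375$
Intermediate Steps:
$U{\left(m \right)} = 0$
$v = 10$ ($v = 6 + 4 = 10$)
$t{\left(z,X \right)} = 28$ ($t{\left(z,X \right)} = 0 + 28 = 28$)
$\frac{8186 - 32601}{-37374 + t{\left(-97,v \right)}} = \frac{8186 - 32601}{-37374 + 28} = - \frac{24415}{-37346} = \left(-24415\right) \left(- \frac{1}{37346}\right) = \frac{24415}{37346}$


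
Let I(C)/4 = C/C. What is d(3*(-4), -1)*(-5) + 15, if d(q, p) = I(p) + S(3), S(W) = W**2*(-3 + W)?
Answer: -5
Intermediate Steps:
I(C) = 4 (I(C) = 4*(C/C) = 4*1 = 4)
d(q, p) = 4 (d(q, p) = 4 + 3**2*(-3 + 3) = 4 + 9*0 = 4 + 0 = 4)
d(3*(-4), -1)*(-5) + 15 = 4*(-5) + 15 = -20 + 15 = -5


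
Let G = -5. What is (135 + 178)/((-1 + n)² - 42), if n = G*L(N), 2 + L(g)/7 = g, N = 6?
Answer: 313/19839 ≈ 0.015777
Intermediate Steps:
L(g) = -14 + 7*g
n = -140 (n = -5*(-14 + 7*6) = -5*(-14 + 42) = -5*28 = -140)
(135 + 178)/((-1 + n)² - 42) = (135 + 178)/((-1 - 140)² - 42) = 313/((-141)² - 42) = 313/(19881 - 42) = 313/19839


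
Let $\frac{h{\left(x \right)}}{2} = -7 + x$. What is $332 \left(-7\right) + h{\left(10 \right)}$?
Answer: $-2318$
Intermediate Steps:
$h{\left(x \right)} = -14 + 2 x$ ($h{\left(x \right)} = 2 \left(-7 + x\right) = -14 + 2 x$)
$332 \left(-7\right) + h{\left(10 \right)} = 332 \left(-7\right) + \left(-14 + 2 \cdot 10\right) = -2324 + \left(-14 + 20\right) = -2324 + 6 = -2318$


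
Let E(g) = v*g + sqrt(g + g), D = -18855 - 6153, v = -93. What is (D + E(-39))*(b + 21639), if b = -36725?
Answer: 322553766 - 15086*I*sqrt(78) ≈ 3.2255e+8 - 1.3324e+5*I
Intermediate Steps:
D = -25008
E(g) = -93*g + sqrt(2)*sqrt(g) (E(g) = -93*g + sqrt(g + g) = -93*g + sqrt(2*g) = -93*g + sqrt(2)*sqrt(g))
(D + E(-39))*(b + 21639) = (-25008 + (-93*(-39) + sqrt(2)*sqrt(-39)))*(-36725 + 21639) = (-25008 + (3627 + sqrt(2)*(I*sqrt(39))))*(-15086) = (-25008 + (3627 + I*sqrt(78)))*(-15086) = (-21381 + I*sqrt(78))*(-15086) = 322553766 - 15086*I*sqrt(78)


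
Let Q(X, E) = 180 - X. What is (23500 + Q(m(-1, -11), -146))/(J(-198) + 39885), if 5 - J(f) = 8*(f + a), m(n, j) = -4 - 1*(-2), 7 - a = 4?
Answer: 11841/20725 ≈ 0.57134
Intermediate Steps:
a = 3 (a = 7 - 1*4 = 7 - 4 = 3)
m(n, j) = -2 (m(n, j) = -4 + 2 = -2)
J(f) = -19 - 8*f (J(f) = 5 - 8*(f + 3) = 5 - 8*(3 + f) = 5 - (24 + 8*f) = 5 + (-24 - 8*f) = -19 - 8*f)
(23500 + Q(m(-1, -11), -146))/(J(-198) + 39885) = (23500 + (180 - 1*(-2)))/((-19 - 8*(-198)) + 39885) = (23500 + (180 + 2))/((-19 + 1584) + 39885) = (23500 + 182)/(1565 + 39885) = 23682/41450 = 23682*(1/41450) = 11841/20725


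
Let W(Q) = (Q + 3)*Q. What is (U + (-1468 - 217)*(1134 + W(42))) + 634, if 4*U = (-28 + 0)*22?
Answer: -5094960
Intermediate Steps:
U = -154 (U = ((-28 + 0)*22)/4 = (-28*22)/4 = (¼)*(-616) = -154)
W(Q) = Q*(3 + Q) (W(Q) = (3 + Q)*Q = Q*(3 + Q))
(U + (-1468 - 217)*(1134 + W(42))) + 634 = (-154 + (-1468 - 217)*(1134 + 42*(3 + 42))) + 634 = (-154 - 1685*(1134 + 42*45)) + 634 = (-154 - 1685*(1134 + 1890)) + 634 = (-154 - 1685*3024) + 634 = (-154 - 5095440) + 634 = -5095594 + 634 = -5094960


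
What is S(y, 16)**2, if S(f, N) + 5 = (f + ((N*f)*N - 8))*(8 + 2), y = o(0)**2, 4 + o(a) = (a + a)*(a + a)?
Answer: 1683871225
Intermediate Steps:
o(a) = -4 + 4*a**2 (o(a) = -4 + (a + a)*(a + a) = -4 + (2*a)*(2*a) = -4 + 4*a**2)
y = 16 (y = (-4 + 4*0**2)**2 = (-4 + 4*0)**2 = (-4 + 0)**2 = (-4)**2 = 16)
S(f, N) = -85 + 10*f + 10*f*N**2 (S(f, N) = -5 + (f + ((N*f)*N - 8))*(8 + 2) = -5 + (f + (f*N**2 - 8))*10 = -5 + (f + (-8 + f*N**2))*10 = -5 + (-8 + f + f*N**2)*10 = -5 + (-80 + 10*f + 10*f*N**2) = -85 + 10*f + 10*f*N**2)
S(y, 16)**2 = (-85 + 10*16 + 10*16*16**2)**2 = (-85 + 160 + 10*16*256)**2 = (-85 + 160 + 40960)**2 = 41035**2 = 1683871225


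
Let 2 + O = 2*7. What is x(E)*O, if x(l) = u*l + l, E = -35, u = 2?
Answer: -1260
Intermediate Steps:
x(l) = 3*l (x(l) = 2*l + l = 3*l)
O = 12 (O = -2 + 2*7 = -2 + 14 = 12)
x(E)*O = (3*(-35))*12 = -105*12 = -1260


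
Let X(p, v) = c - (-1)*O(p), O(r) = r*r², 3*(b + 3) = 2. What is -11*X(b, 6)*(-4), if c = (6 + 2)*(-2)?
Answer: -34100/27 ≈ -1263.0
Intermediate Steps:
b = -7/3 (b = -3 + (⅓)*2 = -3 + ⅔ = -7/3 ≈ -2.3333)
O(r) = r³
c = -16 (c = 8*(-2) = -16)
X(p, v) = -16 + p³ (X(p, v) = -16 - (-1)*p³ = -16 + p³)
-11*X(b, 6)*(-4) = -11*(-16 + (-7/3)³)*(-4) = -11*(-16 - 343/27)*(-4) = -11*(-775/27)*(-4) = (8525/27)*(-4) = -34100/27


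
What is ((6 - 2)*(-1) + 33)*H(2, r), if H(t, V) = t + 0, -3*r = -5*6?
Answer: 58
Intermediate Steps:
r = 10 (r = -(-5)*6/3 = -1/3*(-30) = 10)
H(t, V) = t
((6 - 2)*(-1) + 33)*H(2, r) = ((6 - 2)*(-1) + 33)*2 = (4*(-1) + 33)*2 = (-4 + 33)*2 = 29*2 = 58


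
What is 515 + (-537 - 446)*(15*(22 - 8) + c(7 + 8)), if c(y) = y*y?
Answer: -427090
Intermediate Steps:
c(y) = y**2
515 + (-537 - 446)*(15*(22 - 8) + c(7 + 8)) = 515 + (-537 - 446)*(15*(22 - 8) + (7 + 8)**2) = 515 - 983*(15*14 + 15**2) = 515 - 983*(210 + 225) = 515 - 983*435 = 515 - 427605 = -427090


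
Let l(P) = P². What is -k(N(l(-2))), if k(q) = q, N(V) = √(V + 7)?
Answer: -√11 ≈ -3.3166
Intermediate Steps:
N(V) = √(7 + V)
-k(N(l(-2))) = -√(7 + (-2)²) = -√(7 + 4) = -√11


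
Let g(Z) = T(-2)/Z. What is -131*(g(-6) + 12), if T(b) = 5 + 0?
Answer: -8777/6 ≈ -1462.8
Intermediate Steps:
T(b) = 5
g(Z) = 5/Z
-131*(g(-6) + 12) = -131*(5/(-6) + 12) = -131*(5*(-1/6) + 12) = -131*(-5/6 + 12) = -131*67/6 = -8777/6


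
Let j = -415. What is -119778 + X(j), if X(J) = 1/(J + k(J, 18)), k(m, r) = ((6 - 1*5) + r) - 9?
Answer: -48510091/405 ≈ -1.1978e+5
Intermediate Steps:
k(m, r) = -8 + r (k(m, r) = ((6 - 5) + r) - 9 = (1 + r) - 9 = -8 + r)
X(J) = 1/(10 + J) (X(J) = 1/(J + (-8 + 18)) = 1/(J + 10) = 1/(10 + J))
-119778 + X(j) = -119778 + 1/(10 - 415) = -119778 + 1/(-405) = -119778 - 1/405 = -48510091/405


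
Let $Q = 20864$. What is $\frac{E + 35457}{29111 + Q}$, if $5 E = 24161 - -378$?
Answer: $\frac{201824}{249875} \approx 0.8077$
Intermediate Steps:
$E = \frac{24539}{5}$ ($E = \frac{24161 - -378}{5} = \frac{24161 + 378}{5} = \frac{1}{5} \cdot 24539 = \frac{24539}{5} \approx 4907.8$)
$\frac{E + 35457}{29111 + Q} = \frac{\frac{24539}{5} + 35457}{29111 + 20864} = \frac{201824}{5 \cdot 49975} = \frac{201824}{5} \cdot \frac{1}{49975} = \frac{201824}{249875}$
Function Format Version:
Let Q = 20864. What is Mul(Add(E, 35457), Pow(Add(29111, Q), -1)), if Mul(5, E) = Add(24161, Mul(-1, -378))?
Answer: Rational(201824, 249875) ≈ 0.80770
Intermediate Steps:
E = Rational(24539, 5) (E = Mul(Rational(1, 5), Add(24161, Mul(-1, -378))) = Mul(Rational(1, 5), Add(24161, 378)) = Mul(Rational(1, 5), 24539) = Rational(24539, 5) ≈ 4907.8)
Mul(Add(E, 35457), Pow(Add(29111, Q), -1)) = Mul(Add(Rational(24539, 5), 35457), Pow(Add(29111, 20864), -1)) = Mul(Rational(201824, 5), Pow(49975, -1)) = Mul(Rational(201824, 5), Rational(1, 49975)) = Rational(201824, 249875)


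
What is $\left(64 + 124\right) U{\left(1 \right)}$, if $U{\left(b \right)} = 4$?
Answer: $752$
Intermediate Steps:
$\left(64 + 124\right) U{\left(1 \right)} = \left(64 + 124\right) 4 = 188 \cdot 4 = 752$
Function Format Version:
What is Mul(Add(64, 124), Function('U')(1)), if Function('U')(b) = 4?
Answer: 752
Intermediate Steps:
Mul(Add(64, 124), Function('U')(1)) = Mul(Add(64, 124), 4) = Mul(188, 4) = 752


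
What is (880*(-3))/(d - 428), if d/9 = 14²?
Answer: -330/167 ≈ -1.9760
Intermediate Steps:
d = 1764 (d = 9*14² = 9*196 = 1764)
(880*(-3))/(d - 428) = (880*(-3))/(1764 - 428) = -2640/1336 = -2640*1/1336 = -330/167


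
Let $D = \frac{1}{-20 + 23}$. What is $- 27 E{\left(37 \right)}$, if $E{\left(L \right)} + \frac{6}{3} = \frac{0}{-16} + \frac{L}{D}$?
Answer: $-2943$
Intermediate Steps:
$D = \frac{1}{3} \approx 0.33333$
$E{\left(L \right)} = -2 + 3 L$ ($E{\left(L \right)} = -2 + \left(\frac{0}{-16} + L \frac{1}{\frac{1}{3}}\right) = -2 + \left(0 \left(- \frac{1}{16}\right) + L 3\right) = -2 + \left(0 + 3 L\right) = -2 + 3 L$)
$- 27 E{\left(37 \right)} = - 27 \left(-2 + 3 \cdot 37\right) = - 27 \left(-2 + 111\right) = \left(-27\right) 109 = -2943$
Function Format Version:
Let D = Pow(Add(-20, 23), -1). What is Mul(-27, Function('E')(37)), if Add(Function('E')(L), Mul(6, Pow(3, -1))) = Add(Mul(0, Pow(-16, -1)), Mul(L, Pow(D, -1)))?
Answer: -2943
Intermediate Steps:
D = Rational(1, 3) (D = Pow(3, -1) = Rational(1, 3) ≈ 0.33333)
Function('E')(L) = Add(-2, Mul(3, L)) (Function('E')(L) = Add(-2, Add(Mul(0, Pow(-16, -1)), Mul(L, Pow(Rational(1, 3), -1)))) = Add(-2, Add(Mul(0, Rational(-1, 16)), Mul(L, 3))) = Add(-2, Add(0, Mul(3, L))) = Add(-2, Mul(3, L)))
Mul(-27, Function('E')(37)) = Mul(-27, Add(-2, Mul(3, 37))) = Mul(-27, Add(-2, 111)) = Mul(-27, 109) = -2943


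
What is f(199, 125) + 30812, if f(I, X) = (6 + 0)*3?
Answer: 30830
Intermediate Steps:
f(I, X) = 18 (f(I, X) = 6*3 = 18)
f(199, 125) + 30812 = 18 + 30812 = 30830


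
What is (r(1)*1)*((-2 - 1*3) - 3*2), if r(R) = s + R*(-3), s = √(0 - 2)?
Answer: 33 - 11*I*√2 ≈ 33.0 - 15.556*I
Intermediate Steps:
s = I*√2 (s = √(-2) = I*√2 ≈ 1.4142*I)
r(R) = -3*R + I*√2 (r(R) = I*√2 + R*(-3) = I*√2 - 3*R = -3*R + I*√2)
(r(1)*1)*((-2 - 1*3) - 3*2) = ((-3*1 + I*√2)*1)*((-2 - 1*3) - 3*2) = ((-3 + I*√2)*1)*((-2 - 3) - 6) = (-3 + I*√2)*(-5 - 6) = (-3 + I*√2)*(-11) = 33 - 11*I*√2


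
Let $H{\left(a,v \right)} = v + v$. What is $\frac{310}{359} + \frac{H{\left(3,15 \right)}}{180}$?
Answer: $\frac{2219}{2154} \approx 1.0302$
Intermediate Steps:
$H{\left(a,v \right)} = 2 v$
$\frac{310}{359} + \frac{H{\left(3,15 \right)}}{180} = \frac{310}{359} + \frac{2 \cdot 15}{180} = 310 \cdot \frac{1}{359} + 30 \cdot \frac{1}{180} = \frac{310}{359} + \frac{1}{6} = \frac{2219}{2154}$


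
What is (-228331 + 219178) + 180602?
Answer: 171449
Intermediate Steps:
(-228331 + 219178) + 180602 = -9153 + 180602 = 171449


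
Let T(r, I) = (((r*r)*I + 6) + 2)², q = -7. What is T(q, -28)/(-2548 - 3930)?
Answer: -930248/3239 ≈ -287.20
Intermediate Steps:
T(r, I) = (8 + I*r²)² (T(r, I) = ((r²*I + 6) + 2)² = ((I*r² + 6) + 2)² = ((6 + I*r²) + 2)² = (8 + I*r²)²)
T(q, -28)/(-2548 - 3930) = (8 - 28*(-7)²)²/(-2548 - 3930) = (8 - 28*49)²/(-6478) = (8 - 1372)²*(-1/6478) = (-1364)²*(-1/6478) = 1860496*(-1/6478) = -930248/3239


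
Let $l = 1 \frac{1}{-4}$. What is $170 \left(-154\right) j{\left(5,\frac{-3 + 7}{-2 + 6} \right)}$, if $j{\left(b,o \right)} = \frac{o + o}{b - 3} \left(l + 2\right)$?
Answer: $-45815$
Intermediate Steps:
$l = - \frac{1}{4}$ ($l = 1 \left(- \frac{1}{4}\right) = - \frac{1}{4} \approx -0.25$)
$j{\left(b,o \right)} = \frac{7 o}{2 \left(-3 + b\right)}$ ($j{\left(b,o \right)} = \frac{o + o}{b - 3} \left(- \frac{1}{4} + 2\right) = \frac{2 o}{-3 + b} \frac{7}{4} = \frac{7 o}{2 \left(-3 + b\right)}$)
$170 \left(-154\right) j{\left(5,\frac{-3 + 7}{-2 + 6} \right)} = 170 \left(-154\right) \frac{7 \frac{-3 + 7}{-2 + 6}}{2 \left(-3 + 5\right)} = - 26180 \frac{7 \cdot \frac{4}{4}}{2 \cdot 2} = - 26180 \cdot \frac{7}{2} \cdot 4 \cdot \frac{1}{4} \cdot \frac{1}{2} = - 26180 \cdot \frac{7}{2} \cdot 1 \cdot \frac{1}{2} = \left(-26180\right) \frac{7}{4} = -45815$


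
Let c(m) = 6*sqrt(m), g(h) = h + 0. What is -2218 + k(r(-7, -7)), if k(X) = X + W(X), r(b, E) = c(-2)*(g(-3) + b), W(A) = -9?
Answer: -2227 - 60*I*sqrt(2) ≈ -2227.0 - 84.853*I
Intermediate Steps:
g(h) = h
r(b, E) = 6*I*sqrt(2)*(-3 + b) (r(b, E) = (6*sqrt(-2))*(-3 + b) = (6*(I*sqrt(2)))*(-3 + b) = (6*I*sqrt(2))*(-3 + b) = 6*I*sqrt(2)*(-3 + b))
k(X) = -9 + X (k(X) = X - 9 = -9 + X)
-2218 + k(r(-7, -7)) = -2218 + (-9 + 6*I*sqrt(2)*(-3 - 7)) = -2218 + (-9 + 6*I*sqrt(2)*(-10)) = -2218 + (-9 - 60*I*sqrt(2)) = -2227 - 60*I*sqrt(2)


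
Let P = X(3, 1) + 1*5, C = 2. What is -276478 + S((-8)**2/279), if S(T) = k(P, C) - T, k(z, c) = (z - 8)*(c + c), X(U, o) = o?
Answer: -77139658/279 ≈ -2.7649e+5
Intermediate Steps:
P = 6 (P = 1 + 1*5 = 1 + 5 = 6)
k(z, c) = 2*c*(-8 + z) (k(z, c) = (-8 + z)*(2*c) = 2*c*(-8 + z))
S(T) = -8 - T (S(T) = 2*2*(-8 + 6) - T = 2*2*(-2) - T = -8 - T)
-276478 + S((-8)**2/279) = -276478 + (-8 - (-8)**2/279) = -276478 + (-8 - 64/279) = -276478 - 2296/279 = -77139658/279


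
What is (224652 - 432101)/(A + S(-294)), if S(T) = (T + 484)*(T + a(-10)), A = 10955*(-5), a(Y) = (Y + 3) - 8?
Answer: 207449/113485 ≈ 1.8280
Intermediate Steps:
a(Y) = -5 + Y (a(Y) = (3 + Y) - 8 = -5 + Y)
A = -54775
S(T) = (-15 + T)*(484 + T) (S(T) = (T + 484)*(T + (-5 - 10)) = (484 + T)*(T - 15) = (484 + T)*(-15 + T) = (-15 + T)*(484 + T))
(224652 - 432101)/(A + S(-294)) = (224652 - 432101)/(-54775 + (-7260 + (-294)² + 469*(-294))) = -207449/(-54775 + (-7260 + 86436 - 137886)) = -207449/(-54775 - 58710) = -207449/(-113485) = -207449*(-1/113485) = 207449/113485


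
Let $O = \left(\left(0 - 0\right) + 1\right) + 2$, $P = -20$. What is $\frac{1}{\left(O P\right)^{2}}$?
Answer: $\frac{1}{3600} \approx 0.00027778$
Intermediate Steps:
$O = 3$ ($O = \left(\left(0 + 0\right) + 1\right) + 2 = \left(0 + 1\right) + 2 = 1 + 2 = 3$)
$\frac{1}{\left(O P\right)^{2}} = \frac{1}{\left(3 \left(-20\right)\right)^{2}} = \frac{1}{\left(-60\right)^{2}} = \frac{1}{3600}$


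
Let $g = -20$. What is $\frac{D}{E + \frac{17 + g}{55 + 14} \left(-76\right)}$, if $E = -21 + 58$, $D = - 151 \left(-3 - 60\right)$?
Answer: $\frac{24311}{103} \approx 236.03$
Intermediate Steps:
$D = 9513$ ($D = - 151 \left(-3 - 60\right) = \left(-151\right) \left(-63\right) = 9513$)
$E = 37$
$\frac{D}{E + \frac{17 + g}{55 + 14} \left(-76\right)} = \frac{9513}{37 + \frac{17 - 20}{55 + 14} \left(-76\right)} = \frac{9513}{37 + - \frac{3}{69} \left(-76\right)} = \frac{9513}{37 + \left(-3\right) \frac{1}{69} \left(-76\right)} = \frac{9513}{37 - - \frac{76}{23}} = \frac{9513}{37 + \frac{76}{23}} = \frac{9513}{\frac{927}{23}} = 9513 \cdot \frac{23}{927} = \frac{24311}{103}$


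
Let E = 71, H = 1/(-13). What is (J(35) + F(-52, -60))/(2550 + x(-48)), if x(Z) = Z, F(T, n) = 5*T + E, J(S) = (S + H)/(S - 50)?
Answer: -37309/487890 ≈ -0.076470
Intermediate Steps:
H = -1/13 ≈ -0.076923
J(S) = (-1/13 + S)/(-50 + S) (J(S) = (S - 1/13)/(S - 50) = (-1/13 + S)/(-50 + S))
F(T, n) = 71 + 5*T (F(T, n) = 5*T + 71 = 71 + 5*T)
(J(35) + F(-52, -60))/(2550 + x(-48)) = ((-1/13 + 35)/(-50 + 35) + (71 + 5*(-52)))/(2550 - 48) = ((454/13)/(-15) + (71 - 260))/2502 = (-1/15*454/13 - 189)*(1/2502) = (-454/195 - 189)*(1/2502) = -37309/195*1/2502 = -37309/487890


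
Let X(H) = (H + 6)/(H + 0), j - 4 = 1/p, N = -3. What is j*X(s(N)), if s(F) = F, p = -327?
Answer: -1307/327 ≈ -3.9969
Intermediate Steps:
j = 1307/327 (j = 4 + 1/(-327) = 4 - 1/327 = 1307/327 ≈ 3.9969)
X(H) = (6 + H)/H
j*X(s(N)) = 1307*((6 - 3)/(-3))/327 = 1307*(-⅓*3)/327 = (1307/327)*(-1) = -1307/327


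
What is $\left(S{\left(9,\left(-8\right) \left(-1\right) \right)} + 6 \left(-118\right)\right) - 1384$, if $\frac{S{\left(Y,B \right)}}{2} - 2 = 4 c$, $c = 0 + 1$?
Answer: $-2080$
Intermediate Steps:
$c = 1$
$S{\left(Y,B \right)} = 12$ ($S{\left(Y,B \right)} = 4 + 2 \cdot 4 \cdot 1 = 4 + 2 \cdot 4 = 4 + 8 = 12$)
$\left(S{\left(9,\left(-8\right) \left(-1\right) \right)} + 6 \left(-118\right)\right) - 1384 = \left(12 + 6 \left(-118\right)\right) - 1384 = \left(12 - 708\right) - 1384 = -696 - 1384 = -2080$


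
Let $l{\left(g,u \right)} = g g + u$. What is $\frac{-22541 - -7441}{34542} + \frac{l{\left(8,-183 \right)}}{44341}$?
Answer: $- \frac{336829799}{765813411} \approx -0.43983$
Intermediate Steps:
$l{\left(g,u \right)} = u + g^{2}$ ($l{\left(g,u \right)} = g^{2} + u = u + g^{2}$)
$\frac{-22541 - -7441}{34542} + \frac{l{\left(8,-183 \right)}}{44341} = \frac{-22541 - -7441}{34542} + \frac{-183 + 8^{2}}{44341} = \left(-22541 + 7441\right) \frac{1}{34542} + \left(-183 + 64\right) \frac{1}{44341} = \left(-15100\right) \frac{1}{34542} - \frac{119}{44341} = - \frac{7550}{17271} - \frac{119}{44341} = - \frac{336829799}{765813411}$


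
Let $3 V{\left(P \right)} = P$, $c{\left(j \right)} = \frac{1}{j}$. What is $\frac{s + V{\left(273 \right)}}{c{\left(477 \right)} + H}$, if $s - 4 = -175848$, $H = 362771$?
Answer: $- \frac{83834181}{173041768} \approx -0.48447$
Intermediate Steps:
$s = -175844$ ($s = 4 - 175848 = -175844$)
$V{\left(P \right)} = \frac{P}{3}$
$\frac{s + V{\left(273 \right)}}{c{\left(477 \right)} + H} = \frac{-175844 + \frac{1}{3} \cdot 273}{\frac{1}{477} + 362771} = \frac{-175844 + 91}{\frac{1}{477} + 362771} = - \frac{175753}{\frac{173041768}{477}} = \left(-175753\right) \frac{477}{173041768} = - \frac{83834181}{173041768}$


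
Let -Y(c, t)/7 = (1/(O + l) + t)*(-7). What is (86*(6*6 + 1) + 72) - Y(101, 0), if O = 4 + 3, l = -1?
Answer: 19475/6 ≈ 3245.8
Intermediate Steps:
O = 7
Y(c, t) = 49/6 + 49*t (Y(c, t) = -7*(1/(7 - 1) + t)*(-7) = -7*(1/6 + t)*(-7) = -7*(⅙ + t)*(-7) = -7*(-7/6 - 7*t) = 49/6 + 49*t)
(86*(6*6 + 1) + 72) - Y(101, 0) = (86*(6*6 + 1) + 72) - (49/6 + 49*0) = (86*(36 + 1) + 72) - (49/6 + 0) = (86*37 + 72) - 1*49/6 = (3182 + 72) - 49/6 = 3254 - 49/6 = 19475/6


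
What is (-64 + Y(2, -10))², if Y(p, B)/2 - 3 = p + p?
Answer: 2500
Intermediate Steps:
Y(p, B) = 6 + 4*p (Y(p, B) = 6 + 2*(p + p) = 6 + 2*(2*p) = 6 + 4*p)
(-64 + Y(2, -10))² = (-64 + (6 + 4*2))² = (-64 + (6 + 8))² = (-64 + 14)² = (-50)² = 2500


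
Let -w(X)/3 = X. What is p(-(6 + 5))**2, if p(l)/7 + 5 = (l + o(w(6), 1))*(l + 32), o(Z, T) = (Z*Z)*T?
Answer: 2113792576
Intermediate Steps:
w(X) = -3*X
o(Z, T) = T*Z**2 (o(Z, T) = Z**2*T = T*Z**2)
p(l) = -35 + 7*(32 + l)*(324 + l) (p(l) = -35 + 7*((l + 1*(-3*6)**2)*(l + 32)) = -35 + 7*((l + 1*(-18)**2)*(32 + l)) = -35 + 7*((l + 1*324)*(32 + l)) = -35 + 7*((l + 324)*(32 + l)) = -35 + 7*((324 + l)*(32 + l)) = -35 + 7*((32 + l)*(324 + l)) = -35 + 7*(32 + l)*(324 + l))
p(-(6 + 5))**2 = (72541 + 7*(-(6 + 5))**2 + 2492*(-(6 + 5)))**2 = (72541 + 7*(-1*11)**2 + 2492*(-1*11))**2 = (72541 + 7*(-11)**2 + 2492*(-11))**2 = (72541 + 7*121 - 27412)**2 = (72541 + 847 - 27412)**2 = 45976**2 = 2113792576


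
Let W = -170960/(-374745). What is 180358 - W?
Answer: 13517617550/74949 ≈ 1.8036e+5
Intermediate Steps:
W = 34192/74949 (W = -170960*(-1/374745) = 34192/74949 ≈ 0.45620)
180358 - W = 180358 - 1*34192/74949 = 180358 - 34192/74949 = 13517617550/74949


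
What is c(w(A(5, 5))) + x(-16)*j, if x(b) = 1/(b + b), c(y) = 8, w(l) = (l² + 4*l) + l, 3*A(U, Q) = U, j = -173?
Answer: 429/32 ≈ 13.406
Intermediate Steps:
A(U, Q) = U/3
w(l) = l² + 5*l
x(b) = 1/(2*b)
c(w(A(5, 5))) + x(-16)*j = 8 + ((½)/(-16))*(-173) = 8 + ((½)*(-1/16))*(-173) = 8 - 1/32*(-173) = 8 + 173/32 = 429/32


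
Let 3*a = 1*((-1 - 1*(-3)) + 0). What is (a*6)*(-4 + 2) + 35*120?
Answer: 4192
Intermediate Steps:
a = 2/3 (a = (1*((-1 - 1*(-3)) + 0))/3 = (1*((-1 + 3) + 0))/3 = (1*(2 + 0))/3 = (1*2)/3 = (1/3)*2 = 2/3 ≈ 0.66667)
(a*6)*(-4 + 2) + 35*120 = ((2/3)*6)*(-4 + 2) + 35*120 = 4*(-2) + 4200 = -8 + 4200 = 4192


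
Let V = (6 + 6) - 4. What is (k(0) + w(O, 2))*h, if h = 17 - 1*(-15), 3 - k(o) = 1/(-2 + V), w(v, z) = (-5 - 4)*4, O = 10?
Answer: -3184/3 ≈ -1061.3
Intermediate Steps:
V = 8 (V = 12 - 4 = 8)
w(v, z) = -36 (w(v, z) = -9*4 = -36)
k(o) = 17/6 (k(o) = 3 - 1/(-2 + 8) = 3 - 1/6 = 3 - 1*⅙ = 3 - ⅙ = 17/6)
h = 32 (h = 17 + 15 = 32)
(k(0) + w(O, 2))*h = (17/6 - 36)*32 = -199/6*32 = -3184/3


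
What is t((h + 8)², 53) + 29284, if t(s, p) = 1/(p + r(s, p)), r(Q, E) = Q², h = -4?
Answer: 9048757/309 ≈ 29284.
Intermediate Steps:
t(s, p) = 1/(p + s²)
t((h + 8)², 53) + 29284 = 1/(53 + ((-4 + 8)²)²) + 29284 = 1/(53 + (4²)²) + 29284 = 1/(53 + 16²) + 29284 = 1/(53 + 256) + 29284 = 1/309 + 29284 = 9048757/309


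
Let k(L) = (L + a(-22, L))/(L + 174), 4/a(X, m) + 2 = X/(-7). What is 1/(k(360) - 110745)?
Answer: -1068/118274933 ≈ -9.0298e-6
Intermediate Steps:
a(X, m) = 4/(-2 - X/7) (a(X, m) = 4/(-2 + X/(-7)) = 4/(-2 + X*(-⅐)) = 4/(-2 - X/7))
k(L) = (7/2 + L)/(174 + L) (k(L) = (L - 28/(14 - 22))/(L + 174) = (L - 28/(-8))/(174 + L) = (L - 28*(-⅛))/(174 + L) = (L + 7/2)/(174 + L) = (7/2 + L)/(174 + L))
1/(k(360) - 110745) = 1/((7/2 + 360)/(174 + 360) - 110745) = 1/((727/2)/534 - 110745) = 1/((1/534)*(727/2) - 110745) = 1/(727/1068 - 110745) = 1/(-118274933/1068) = -1068/118274933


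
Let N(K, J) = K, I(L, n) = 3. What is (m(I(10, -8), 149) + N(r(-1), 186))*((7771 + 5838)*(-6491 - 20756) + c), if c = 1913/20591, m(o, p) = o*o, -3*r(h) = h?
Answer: -71262182806080/20591 ≈ -3.4608e+9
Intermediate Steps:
r(h) = -h/3
m(o, p) = o²
c = 1913/20591 (c = 1913*(1/20591) = 1913/20591 ≈ 0.092905)
(m(I(10, -8), 149) + N(r(-1), 186))*((7771 + 5838)*(-6491 - 20756) + c) = (3² - ⅓*(-1))*((7771 + 5838)*(-6491 - 20756) + 1913/20591) = (9 + ⅓)*(13609*(-27247) + 1913/20591) = 28*(-370804423 + 1913/20591)/3 = (28/3)*(-7635233872080/20591) = -71262182806080/20591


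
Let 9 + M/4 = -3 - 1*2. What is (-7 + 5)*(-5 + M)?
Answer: 122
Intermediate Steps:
M = -56 (M = -36 + 4*(-3 - 1*2) = -36 + 4*(-3 - 2) = -36 + 4*(-5) = -36 - 20 = -56)
(-7 + 5)*(-5 + M) = (-7 + 5)*(-5 - 56) = -2*(-61) = 122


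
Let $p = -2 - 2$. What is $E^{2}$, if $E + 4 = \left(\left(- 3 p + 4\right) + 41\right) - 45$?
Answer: $64$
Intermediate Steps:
$p = -4$
$E = 8$ ($E = -4 + \left(\left(\left(\left(-3\right) \left(-4\right) + 4\right) + 41\right) - 45\right) = -4 + \left(\left(\left(12 + 4\right) + 41\right) - 45\right) = -4 + \left(\left(16 + 41\right) - 45\right) = -4 + \left(57 - 45\right) = -4 + 12 = 8$)
$E^{2} = 8^{2} = 64$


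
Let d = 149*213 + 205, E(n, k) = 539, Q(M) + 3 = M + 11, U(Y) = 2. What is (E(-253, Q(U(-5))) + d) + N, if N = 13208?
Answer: 45689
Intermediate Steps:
Q(M) = 8 + M (Q(M) = -3 + (M + 11) = -3 + (11 + M) = 8 + M)
d = 31942 (d = 31737 + 205 = 31942)
(E(-253, Q(U(-5))) + d) + N = (539 + 31942) + 13208 = 32481 + 13208 = 45689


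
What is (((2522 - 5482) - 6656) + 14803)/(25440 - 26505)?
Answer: -1729/355 ≈ -4.8704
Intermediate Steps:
(((2522 - 5482) - 6656) + 14803)/(25440 - 26505) = ((-2960 - 6656) + 14803)/(-1065) = (-9616 + 14803)*(-1/1065) = 5187*(-1/1065) = -1729/355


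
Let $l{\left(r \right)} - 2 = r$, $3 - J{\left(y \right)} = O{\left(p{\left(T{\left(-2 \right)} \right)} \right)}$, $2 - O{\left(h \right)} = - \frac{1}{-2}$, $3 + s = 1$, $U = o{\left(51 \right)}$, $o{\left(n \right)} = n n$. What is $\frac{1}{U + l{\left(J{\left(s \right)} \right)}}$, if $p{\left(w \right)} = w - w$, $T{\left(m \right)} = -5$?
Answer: $\frac{2}{5209} \approx 0.00038395$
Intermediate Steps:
$o{\left(n \right)} = n^{2}$
$U = 2601$ ($U = 51^{2} = 2601$)
$s = -2$ ($s = -3 + 1 = -2$)
$p{\left(w \right)} = 0$
$O{\left(h \right)} = \frac{3}{2}$ ($O{\left(h \right)} = 2 - - \frac{1}{-2} = 2 - \left(-1\right) \left(- \frac{1}{2}\right) = 2 - \frac{1}{2} = \frac{3}{2}$)
$J{\left(y \right)} = \frac{3}{2}$ ($J{\left(y \right)} = 3 - \frac{3}{2} = \frac{3}{2}$)
$l{\left(r \right)} = 2 + r$
$\frac{1}{U + l{\left(J{\left(s \right)} \right)}} = \frac{1}{2601 + \left(2 + \frac{3}{2}\right)} = \frac{1}{2601 + \frac{7}{2}} = \frac{1}{\frac{5209}{2}} = \frac{2}{5209}$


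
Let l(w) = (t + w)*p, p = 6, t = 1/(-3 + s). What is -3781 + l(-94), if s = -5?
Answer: -17383/4 ≈ -4345.8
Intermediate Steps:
t = -⅛ (t = 1/(-3 - 5) = 1/(-8) = -⅛ ≈ -0.12500)
l(w) = -¾ + 6*w (l(w) = (-⅛ + w)*6 = -¾ + 6*w)
-3781 + l(-94) = -3781 + (-¾ + 6*(-94)) = -3781 + (-¾ - 564) = -3781 - 2259/4 = -17383/4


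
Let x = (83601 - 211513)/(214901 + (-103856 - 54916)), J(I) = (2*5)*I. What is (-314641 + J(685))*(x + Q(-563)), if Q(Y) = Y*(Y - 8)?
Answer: -5553728511848055/56129 ≈ -9.8946e+10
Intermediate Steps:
J(I) = 10*I
x = -127912/56129 (x = -127912/(214901 - 158772) = -127912/56129 ≈ -2.2789)
Q(Y) = Y*(-8 + Y)
(-314641 + J(685))*(x + Q(-563)) = (-314641 + 10*685)*(-127912/56129 - 563*(-8 - 563)) = (-314641 + 6850)*(-127912/56129 - 563*(-571)) = -307791*(-127912/56129 + 321473) = -307791*18043830105/56129 = -5553728511848055/56129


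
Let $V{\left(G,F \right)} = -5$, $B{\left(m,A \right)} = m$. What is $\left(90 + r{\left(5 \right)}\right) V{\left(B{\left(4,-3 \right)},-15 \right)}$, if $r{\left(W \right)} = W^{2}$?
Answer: $-575$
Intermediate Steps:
$\left(90 + r{\left(5 \right)}\right) V{\left(B{\left(4,-3 \right)},-15 \right)} = \left(90 + 5^{2}\right) \left(-5\right) = \left(90 + 25\right) \left(-5\right) = 115 \left(-5\right) = -575$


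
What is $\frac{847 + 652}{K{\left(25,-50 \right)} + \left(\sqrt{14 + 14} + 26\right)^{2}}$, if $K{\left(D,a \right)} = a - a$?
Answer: $\frac{16489}{6561} - \frac{19487 \sqrt{7}}{52488} \approx 1.5309$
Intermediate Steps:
$K{\left(D,a \right)} = 0$
$\frac{847 + 652}{K{\left(25,-50 \right)} + \left(\sqrt{14 + 14} + 26\right)^{2}} = \frac{847 + 652}{0 + \left(\sqrt{14 + 14} + 26\right)^{2}} = \frac{1499}{0 + \left(\sqrt{28} + 26\right)^{2}} = \frac{1499}{0 + \left(2 \sqrt{7} + 26\right)^{2}} = \frac{1499}{0 + \left(26 + 2 \sqrt{7}\right)^{2}} = \frac{1499}{\left(26 + 2 \sqrt{7}\right)^{2}}$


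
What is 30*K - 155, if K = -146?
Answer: -4535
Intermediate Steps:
30*K - 155 = 30*(-146) - 155 = -4380 - 155 = -4535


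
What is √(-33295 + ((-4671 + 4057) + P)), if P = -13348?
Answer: I*√47257 ≈ 217.39*I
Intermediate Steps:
√(-33295 + ((-4671 + 4057) + P)) = √(-33295 + ((-4671 + 4057) - 13348)) = √(-33295 + (-614 - 13348)) = √(-33295 - 13962) = √(-47257) = I*√47257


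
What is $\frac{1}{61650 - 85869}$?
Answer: $- \frac{1}{24219} \approx -4.129 \cdot 10^{-5}$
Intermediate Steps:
$\frac{1}{61650 - 85869} = \frac{1}{-24219} = - \frac{1}{24219}$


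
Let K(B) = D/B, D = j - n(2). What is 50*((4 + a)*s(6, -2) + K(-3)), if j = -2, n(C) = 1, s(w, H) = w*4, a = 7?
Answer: 13250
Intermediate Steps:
s(w, H) = 4*w
D = -3 (D = -2 - 1*1 = -2 - 1 = -3)
K(B) = -3/B
50*((4 + a)*s(6, -2) + K(-3)) = 50*((4 + 7)*(4*6) - 3/(-3)) = 50*(11*24 - 3*(-⅓)) = 50*(264 + 1) = 50*265 = 13250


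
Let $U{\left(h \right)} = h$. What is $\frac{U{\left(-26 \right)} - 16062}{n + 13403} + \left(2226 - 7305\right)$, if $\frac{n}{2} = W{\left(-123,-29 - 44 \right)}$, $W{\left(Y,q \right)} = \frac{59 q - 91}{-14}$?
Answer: $- \frac{498966917}{98219} \approx -5080.1$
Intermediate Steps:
$W{\left(Y,q \right)} = \frac{13}{2} - \frac{59 q}{14}$ ($W{\left(Y,q \right)} = \left(-91 + 59 q\right) \left(- \frac{1}{14}\right) = \frac{13}{2} - \frac{59 q}{14}$)
$n = \frac{4398}{7}$ ($n = 2 \left(\frac{13}{2} - \frac{59 \left(-29 - 44\right)}{14}\right) = 2 \left(\frac{13}{2} - - \frac{4307}{14}\right) = 2 \left(\frac{13}{2} + \frac{4307}{14}\right) = 2 \cdot \frac{2199}{7} = \frac{4398}{7} \approx 628.29$)
$\frac{U{\left(-26 \right)} - 16062}{n + 13403} + \left(2226 - 7305\right) = \frac{-26 - 16062}{\frac{4398}{7} + 13403} + \left(2226 - 7305\right) = - \frac{16088}{\frac{98219}{7}} - 5079 = \left(-16088\right) \frac{7}{98219} - 5079 = - \frac{112616}{98219} - 5079 = - \frac{498966917}{98219}$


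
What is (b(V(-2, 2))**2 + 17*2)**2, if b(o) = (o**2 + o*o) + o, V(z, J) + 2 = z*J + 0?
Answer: 19272100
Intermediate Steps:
V(z, J) = -2 + J*z (V(z, J) = -2 + (z*J + 0) = -2 + (J*z + 0) = -2 + J*z)
b(o) = o + 2*o**2 (b(o) = (o**2 + o**2) + o = 2*o**2 + o = o + 2*o**2)
(b(V(-2, 2))**2 + 17*2)**2 = (((-2 + 2*(-2))*(1 + 2*(-2 + 2*(-2))))**2 + 17*2)**2 = (((-2 - 4)*(1 + 2*(-2 - 4)))**2 + 34)**2 = ((-6*(1 + 2*(-6)))**2 + 34)**2 = ((-6*(1 - 12))**2 + 34)**2 = ((-6*(-11))**2 + 34)**2 = (66**2 + 34)**2 = (4356 + 34)**2 = 4390**2 = 19272100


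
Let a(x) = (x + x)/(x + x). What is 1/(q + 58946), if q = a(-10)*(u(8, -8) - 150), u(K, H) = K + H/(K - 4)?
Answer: 1/58802 ≈ 1.7006e-5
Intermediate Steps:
u(K, H) = K + H/(-4 + K)
a(x) = 1 (a(x) = (2*x)/((2*x)) = (2*x)*(1/(2*x)) = 1)
q = -144 (q = 1*((-8 + 8² - 4*8)/(-4 + 8) - 150) = 1*((-8 + 64 - 32)/4 - 150) = 1*((¼)*24 - 150) = 1*(6 - 150) = 1*(-144) = -144)
1/(q + 58946) = 1/(-144 + 58946) = 1/58802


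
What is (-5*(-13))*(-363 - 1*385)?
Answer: -48620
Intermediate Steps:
(-5*(-13))*(-363 - 1*385) = 65*(-363 - 385) = 65*(-748) = -48620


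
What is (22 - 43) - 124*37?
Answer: -4609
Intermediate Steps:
(22 - 43) - 124*37 = -21 - 4588 = -4609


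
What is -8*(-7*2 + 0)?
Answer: 112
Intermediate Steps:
-8*(-7*2 + 0) = -8*(-14 + 0) = -8*(-14) = 112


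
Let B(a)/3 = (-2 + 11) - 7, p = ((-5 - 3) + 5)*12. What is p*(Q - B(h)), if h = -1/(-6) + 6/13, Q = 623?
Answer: -22212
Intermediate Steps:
p = -36 (p = (-8 + 5)*12 = -3*12 = -36)
h = 49/78 (h = -1*(-1/6) + 6*(1/13) = 1/6 + 6/13 = 49/78 ≈ 0.62821)
B(a) = 6 (B(a) = 3*((-2 + 11) - 7) = 3*(9 - 7) = 3*2 = 6)
p*(Q - B(h)) = -36*(623 - 1*6) = -36*(623 - 6) = -36*617 = -22212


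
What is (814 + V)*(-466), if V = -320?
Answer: -230204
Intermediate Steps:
(814 + V)*(-466) = (814 - 320)*(-466) = 494*(-466) = -230204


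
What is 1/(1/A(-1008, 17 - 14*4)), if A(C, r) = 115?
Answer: 115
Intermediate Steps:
1/(1/A(-1008, 17 - 14*4)) = 1/(1/115) = 115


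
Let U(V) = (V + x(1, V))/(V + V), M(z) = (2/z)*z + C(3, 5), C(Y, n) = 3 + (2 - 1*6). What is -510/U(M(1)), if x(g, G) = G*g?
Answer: -510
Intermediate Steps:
C(Y, n) = -1 (C(Y, n) = 3 + (2 - 6) = 3 - 4 = -1)
M(z) = 1 (M(z) = (2/z)*z - 1 = 2 - 1 = 1)
U(V) = 1 (U(V) = (V + V*1)/(V + V) = (V + V)/((2*V)) = (2*V)*(1/(2*V)) = 1)
-510/U(M(1)) = -510/1 = -510*1 = -510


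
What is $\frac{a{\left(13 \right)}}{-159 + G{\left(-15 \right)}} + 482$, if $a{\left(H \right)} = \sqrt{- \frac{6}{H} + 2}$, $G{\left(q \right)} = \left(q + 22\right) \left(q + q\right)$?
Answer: $482 - \frac{2 \sqrt{65}}{4797} \approx 482.0$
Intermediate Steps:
$G{\left(q \right)} = 2 q \left(22 + q\right)$ ($G{\left(q \right)} = \left(22 + q\right) 2 q = 2 q \left(22 + q\right)$)
$a{\left(H \right)} = \sqrt{2 - \frac{6}{H}}$
$\frac{a{\left(13 \right)}}{-159 + G{\left(-15 \right)}} + 482 = \frac{\sqrt{2 - \frac{6}{13}}}{-159 + 2 \left(-15\right) \left(22 - 15\right)} + 482 = \frac{\sqrt{2 - \frac{6}{13}}}{-159 + 2 \left(-15\right) 7} + 482 = \frac{\sqrt{2 - \frac{6}{13}}}{-159 - 210} + 482 = \frac{\sqrt{\frac{20}{13}}}{-369} + 482 = \frac{2 \sqrt{65}}{13} \left(- \frac{1}{369}\right) + 482 = - \frac{2 \sqrt{65}}{4797} + 482 = 482 - \frac{2 \sqrt{65}}{4797}$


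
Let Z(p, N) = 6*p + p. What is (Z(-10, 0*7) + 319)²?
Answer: 62001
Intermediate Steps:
Z(p, N) = 7*p
(Z(-10, 0*7) + 319)² = (7*(-10) + 319)² = (-70 + 319)² = 249² = 62001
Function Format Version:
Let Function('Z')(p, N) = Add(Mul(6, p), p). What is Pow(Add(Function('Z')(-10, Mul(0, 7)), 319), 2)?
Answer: 62001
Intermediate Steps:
Function('Z')(p, N) = Mul(7, p)
Pow(Add(Function('Z')(-10, Mul(0, 7)), 319), 2) = Pow(Add(Mul(7, -10), 319), 2) = Pow(Add(-70, 319), 2) = Pow(249, 2) = 62001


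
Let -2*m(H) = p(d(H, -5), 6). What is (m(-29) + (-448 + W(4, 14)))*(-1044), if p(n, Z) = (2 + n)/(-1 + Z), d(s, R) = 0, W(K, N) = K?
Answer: 2318724/5 ≈ 4.6375e+5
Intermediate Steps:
p(n, Z) = (2 + n)/(-1 + Z)
m(H) = -⅕ (m(H) = -(2 + 0)/(2*(-1 + 6)) = -2/(2*5) = -2/10 = -½*⅖ = -⅕)
(m(-29) + (-448 + W(4, 14)))*(-1044) = (-⅕ + (-448 + 4))*(-1044) = (-⅕ - 444)*(-1044) = -2221/5*(-1044) = 2318724/5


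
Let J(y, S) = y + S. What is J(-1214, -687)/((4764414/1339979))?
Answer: -2547300079/4764414 ≈ -534.65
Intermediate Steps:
J(y, S) = S + y
J(-1214, -687)/((4764414/1339979)) = (-687 - 1214)/((4764414/1339979)) = -1901/(4764414*(1/1339979)) = -1901/4764414/1339979 = -1901*1339979/4764414 = -2547300079/4764414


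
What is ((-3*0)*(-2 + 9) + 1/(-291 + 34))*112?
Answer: -112/257 ≈ -0.43580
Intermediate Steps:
((-3*0)*(-2 + 9) + 1/(-291 + 34))*112 = (0*7 + 1/(-257))*112 = (0 - 1/257)*112 = -1/257*112 = -112/257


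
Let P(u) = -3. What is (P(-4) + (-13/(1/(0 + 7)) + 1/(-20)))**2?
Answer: 3538161/400 ≈ 8845.4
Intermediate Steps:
(P(-4) + (-13/(1/(0 + 7)) + 1/(-20)))**2 = (-3 + (-13/(1/(0 + 7)) + 1/(-20)))**2 = (-3 + (-13/(1/7) + 1*(-1/20)))**2 = (-3 + (-13/1/7 - 1/20))**2 = (-3 + (-13*7 - 1/20))**2 = (-3 + (-91 - 1/20))**2 = (-3 - 1821/20)**2 = (-1881/20)**2 = 3538161/400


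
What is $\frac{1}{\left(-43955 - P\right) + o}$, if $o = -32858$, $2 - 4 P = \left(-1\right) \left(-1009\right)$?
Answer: $- \frac{4}{306245} \approx -1.3061 \cdot 10^{-5}$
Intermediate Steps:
$P = - \frac{1007}{4}$ ($P = \frac{1}{2} - \frac{\left(-1\right) \left(-1009\right)}{4} = \frac{1}{2} - \frac{1009}{4} = - \frac{1007}{4} \approx -251.75$)
$\frac{1}{\left(-43955 - P\right) + o} = \frac{1}{\left(-43955 - - \frac{1007}{4}\right) - 32858} = \frac{1}{\left(-43955 + \frac{1007}{4}\right) - 32858} = \frac{1}{- \frac{174813}{4} - 32858} = \frac{1}{- \frac{306245}{4}} = - \frac{4}{306245}$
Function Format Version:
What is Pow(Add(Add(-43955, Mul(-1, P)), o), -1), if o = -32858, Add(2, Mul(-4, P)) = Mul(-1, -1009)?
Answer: Rational(-4, 306245) ≈ -1.3061e-5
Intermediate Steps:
P = Rational(-1007, 4) (P = Add(Rational(1, 2), Mul(Rational(-1, 4), Mul(-1, -1009))) = Add(Rational(1, 2), Mul(Rational(-1, 4), 1009)) = Add(Rational(1, 2), Rational(-1009, 4)) = Rational(-1007, 4) ≈ -251.75)
Pow(Add(Add(-43955, Mul(-1, P)), o), -1) = Pow(Add(Add(-43955, Mul(-1, Rational(-1007, 4))), -32858), -1) = Pow(Add(Add(-43955, Rational(1007, 4)), -32858), -1) = Pow(Add(Rational(-174813, 4), -32858), -1) = Pow(Rational(-306245, 4), -1) = Rational(-4, 306245)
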